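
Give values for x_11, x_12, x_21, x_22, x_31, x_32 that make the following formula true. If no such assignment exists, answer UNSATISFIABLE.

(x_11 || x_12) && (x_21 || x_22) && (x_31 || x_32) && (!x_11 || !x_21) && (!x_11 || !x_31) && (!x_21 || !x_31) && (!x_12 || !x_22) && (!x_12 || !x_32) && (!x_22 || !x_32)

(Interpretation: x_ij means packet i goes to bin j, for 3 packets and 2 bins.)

Branch on x_11: set x_11 = true.
(!x_21) alone gives x_21 = false.
(x_22) alone gives x_22 = true.
(!x_31) alone gives x_31 = false.
(x_32) alone gives x_32 = true.
Now (!x_32) is unsatisfied and unit — conflict.
That branch fails; take x_11 = false instead.
(x_12) alone gives x_12 = true.
(!x_22) alone gives x_22 = false.
(x_21) alone gives x_21 = true.
(!x_31) alone gives x_31 = false.
(x_32) alone gives x_32 = true.
Now (!x_32) is unsatisfied and unit — conflict.
Either choice for x_11 ends in contradiction.

UNSATISFIABLE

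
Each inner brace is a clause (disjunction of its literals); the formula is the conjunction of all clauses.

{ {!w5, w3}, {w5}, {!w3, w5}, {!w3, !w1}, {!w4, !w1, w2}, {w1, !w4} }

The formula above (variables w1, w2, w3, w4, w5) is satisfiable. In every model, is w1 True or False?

Suppose w1 = true.
The clause (w5) is unit, so w5 = true.
The clause (w3) is unit, so w3 = true.
That conflicts with the unit clause (!w3).
So every satisfying assignment has w1 = False.

False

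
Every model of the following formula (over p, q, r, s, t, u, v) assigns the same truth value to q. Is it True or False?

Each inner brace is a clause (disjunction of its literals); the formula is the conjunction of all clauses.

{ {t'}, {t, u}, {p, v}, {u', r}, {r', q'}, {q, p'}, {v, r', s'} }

Suppose q = 1.
Unit clause (t') forces t = 0.
Unit clause (u) forces u = 1.
Unit clause (r) forces r = 1.
But (r') is also a unit clause — contradiction.
So every satisfying assignment has q = False.

False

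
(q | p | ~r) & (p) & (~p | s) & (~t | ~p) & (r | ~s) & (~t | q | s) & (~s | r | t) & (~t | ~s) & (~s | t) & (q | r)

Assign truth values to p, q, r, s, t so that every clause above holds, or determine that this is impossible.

The clause (p) is unit, so p = 1.
The clause (s) is unit, so s = 1.
The clause (~t) is unit, so t = 0.
Now (t) is unsatisfied and unit — conflict.

UNSATISFIABLE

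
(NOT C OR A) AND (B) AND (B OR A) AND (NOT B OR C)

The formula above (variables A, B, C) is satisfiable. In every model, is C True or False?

Suppose C = false.
(B) alone gives B = true.
Now (NOT B) is unsatisfied and unit — conflict.
So every satisfying assignment has C = True.

True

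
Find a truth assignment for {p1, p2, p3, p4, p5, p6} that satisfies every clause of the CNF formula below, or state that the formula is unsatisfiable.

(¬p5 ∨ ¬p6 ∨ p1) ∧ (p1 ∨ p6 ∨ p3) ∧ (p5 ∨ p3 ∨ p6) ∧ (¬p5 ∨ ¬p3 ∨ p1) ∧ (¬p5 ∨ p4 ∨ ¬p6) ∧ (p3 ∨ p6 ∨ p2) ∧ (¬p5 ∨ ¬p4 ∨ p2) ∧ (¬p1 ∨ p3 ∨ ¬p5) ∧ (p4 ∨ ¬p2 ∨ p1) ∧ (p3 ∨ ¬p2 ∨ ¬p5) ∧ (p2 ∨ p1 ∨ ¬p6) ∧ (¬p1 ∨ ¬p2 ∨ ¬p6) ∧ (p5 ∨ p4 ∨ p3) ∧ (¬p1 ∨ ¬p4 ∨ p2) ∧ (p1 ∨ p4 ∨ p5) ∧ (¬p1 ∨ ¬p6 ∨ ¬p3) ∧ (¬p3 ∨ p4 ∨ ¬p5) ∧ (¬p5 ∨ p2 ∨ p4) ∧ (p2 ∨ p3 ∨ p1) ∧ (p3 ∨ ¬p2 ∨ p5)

Case p5 = False:
Case p3 = True:
Case p1 = True:
Unit clause (¬p6) forces p6 = False.
Case p4 = True:
Unit clause (p2) forces p2 = True.
This assignment satisfies each clause.

p1 ↦ True, p2 ↦ True, p3 ↦ True, p4 ↦ True, p5 ↦ False, p6 ↦ False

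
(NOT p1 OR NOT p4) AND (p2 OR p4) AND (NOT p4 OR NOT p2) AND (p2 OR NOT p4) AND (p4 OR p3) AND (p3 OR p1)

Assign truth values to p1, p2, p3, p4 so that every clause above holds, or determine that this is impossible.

p1: false; p2: true; p3: true; p4: false

Branch on p1: set p1 = false.
(p3) alone gives p3 = true.
Branch on p2: set p2 = true.
(NOT p4) alone gives p4 = false.
Every clause now holds.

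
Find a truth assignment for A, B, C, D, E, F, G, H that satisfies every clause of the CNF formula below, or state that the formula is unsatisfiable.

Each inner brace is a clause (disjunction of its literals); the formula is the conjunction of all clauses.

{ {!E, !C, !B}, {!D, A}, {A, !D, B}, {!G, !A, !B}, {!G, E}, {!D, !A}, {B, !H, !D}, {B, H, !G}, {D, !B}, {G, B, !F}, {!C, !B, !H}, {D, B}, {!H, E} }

UNSATISFIABLE

Suppose D = false.
Unit clause (!B) forces B = false.
But (B) is also a unit clause — contradiction.
Undo D and try D = true.
Unit clause (A) forces A = true.
But (!A) is also a unit clause — contradiction.
Both values of D lead to a conflict.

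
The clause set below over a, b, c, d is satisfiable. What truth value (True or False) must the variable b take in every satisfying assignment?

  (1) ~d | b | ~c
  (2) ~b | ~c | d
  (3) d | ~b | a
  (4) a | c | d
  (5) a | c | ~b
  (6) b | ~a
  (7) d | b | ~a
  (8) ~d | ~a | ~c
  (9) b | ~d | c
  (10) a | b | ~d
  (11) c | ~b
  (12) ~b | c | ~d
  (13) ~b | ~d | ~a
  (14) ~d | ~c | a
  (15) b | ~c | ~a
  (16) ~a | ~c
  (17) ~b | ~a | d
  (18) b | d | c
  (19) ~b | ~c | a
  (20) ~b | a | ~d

Suppose b = 1.
From the singleton clause (c), c = 1.
From the singleton clause (d), d = 1.
From the singleton clause (~a), a = 0.
But (a) is also a unit clause — contradiction.
So every satisfying assignment has b = False.

False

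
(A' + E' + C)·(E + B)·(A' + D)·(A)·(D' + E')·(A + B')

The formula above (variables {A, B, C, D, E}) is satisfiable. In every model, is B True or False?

Suppose B = 0.
From the singleton clause (E), E = 1.
From the singleton clause (A), A = 1.
From the singleton clause (C), C = 1.
From the singleton clause (D), D = 1.
But (D') is also a unit clause — contradiction.
So every satisfying assignment has B = True.

True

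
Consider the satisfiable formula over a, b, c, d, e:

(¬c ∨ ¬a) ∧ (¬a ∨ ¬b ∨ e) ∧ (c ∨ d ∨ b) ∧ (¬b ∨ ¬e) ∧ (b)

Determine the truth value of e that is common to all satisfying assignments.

False

Suppose e = True.
From the singleton clause (¬b), b = False.
Now (b) is unsatisfied and unit — conflict.
So every satisfying assignment has e = False.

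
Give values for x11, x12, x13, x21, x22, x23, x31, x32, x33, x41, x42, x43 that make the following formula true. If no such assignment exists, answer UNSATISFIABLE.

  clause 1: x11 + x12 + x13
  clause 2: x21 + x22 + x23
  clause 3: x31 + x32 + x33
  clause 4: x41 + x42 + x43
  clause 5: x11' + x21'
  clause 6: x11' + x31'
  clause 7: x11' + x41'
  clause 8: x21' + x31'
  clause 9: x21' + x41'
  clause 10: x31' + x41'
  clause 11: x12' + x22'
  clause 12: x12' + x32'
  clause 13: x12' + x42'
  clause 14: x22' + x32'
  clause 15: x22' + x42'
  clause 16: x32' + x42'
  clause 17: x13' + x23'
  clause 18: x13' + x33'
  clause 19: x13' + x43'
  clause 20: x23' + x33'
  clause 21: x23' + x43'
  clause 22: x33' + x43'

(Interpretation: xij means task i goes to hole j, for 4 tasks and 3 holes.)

UNSATISFIABLE

Try x11 = 0.
Try x12 = 1.
From the singleton clause (x22'), x22 = 0.
From the singleton clause (x32'), x32 = 0.
From the singleton clause (x42'), x42 = 0.
Try x21 = 1.
From the singleton clause (x31'), x31 = 0.
From the singleton clause (x33), x33 = 1.
From the singleton clause (x41'), x41 = 0.
From the singleton clause (x43), x43 = 1.
Now (x43') is unsatisfied and unit — conflict.
Backtrack on x21: now try x21 = 0.
From the singleton clause (x23), x23 = 1.
From the singleton clause (x13'), x13 = 0.
From the singleton clause (x33'), x33 = 0.
From the singleton clause (x31), x31 = 1.
From the singleton clause (x41'), x41 = 0.
From the singleton clause (x43), x43 = 1.
Now (x43') is unsatisfied and unit — conflict.
Neither x21 = 1 nor x21 = 0 works.
Backtrack on x12: now try x12 = 0.
From the singleton clause (x13), x13 = 1.
From the singleton clause (x23'), x23 = 0.
From the singleton clause (x33'), x33 = 0.
From the singleton clause (x43'), x43 = 0.
Try x21 = 1.
From the singleton clause (x31'), x31 = 0.
From the singleton clause (x32), x32 = 1.
From the singleton clause (x41'), x41 = 0.
From the singleton clause (x42), x42 = 1.
Now (x42') is unsatisfied and unit — conflict.
Backtrack on x21: now try x21 = 0.
From the singleton clause (x22), x22 = 1.
From the singleton clause (x32'), x32 = 0.
From the singleton clause (x31), x31 = 1.
From the singleton clause (x41'), x41 = 0.
From the singleton clause (x42), x42 = 1.
Now (x42') is unsatisfied and unit — conflict.
Neither x21 = 1 nor x21 = 0 works.
Neither x12 = 1 nor x12 = 0 works.
Backtrack on x11: now try x11 = 1.
From the singleton clause (x21'), x21 = 0.
From the singleton clause (x31'), x31 = 0.
From the singleton clause (x41'), x41 = 0.
Try x22 = 1.
From the singleton clause (x12'), x12 = 0.
From the singleton clause (x32'), x32 = 0.
From the singleton clause (x33), x33 = 1.
From the singleton clause (x42'), x42 = 0.
From the singleton clause (x43), x43 = 1.
Now (x43') is unsatisfied and unit — conflict.
Backtrack on x22: now try x22 = 0.
From the singleton clause (x23), x23 = 1.
From the singleton clause (x13'), x13 = 0.
From the singleton clause (x33'), x33 = 0.
From the singleton clause (x32), x32 = 1.
From the singleton clause (x12'), x12 = 0.
From the singleton clause (x42'), x42 = 0.
From the singleton clause (x43), x43 = 1.
Now (x43') is unsatisfied and unit — conflict.
Neither x22 = 1 nor x22 = 0 works.
Neither x11 = 1 nor x11 = 0 works.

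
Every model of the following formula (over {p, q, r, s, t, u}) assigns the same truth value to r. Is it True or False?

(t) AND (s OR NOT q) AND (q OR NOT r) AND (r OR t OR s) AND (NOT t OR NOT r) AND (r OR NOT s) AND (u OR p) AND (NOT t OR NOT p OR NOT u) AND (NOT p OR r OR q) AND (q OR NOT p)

Suppose r = true.
(t) alone gives t = true.
But (NOT t) is also a unit clause — contradiction.
So every satisfying assignment has r = False.

False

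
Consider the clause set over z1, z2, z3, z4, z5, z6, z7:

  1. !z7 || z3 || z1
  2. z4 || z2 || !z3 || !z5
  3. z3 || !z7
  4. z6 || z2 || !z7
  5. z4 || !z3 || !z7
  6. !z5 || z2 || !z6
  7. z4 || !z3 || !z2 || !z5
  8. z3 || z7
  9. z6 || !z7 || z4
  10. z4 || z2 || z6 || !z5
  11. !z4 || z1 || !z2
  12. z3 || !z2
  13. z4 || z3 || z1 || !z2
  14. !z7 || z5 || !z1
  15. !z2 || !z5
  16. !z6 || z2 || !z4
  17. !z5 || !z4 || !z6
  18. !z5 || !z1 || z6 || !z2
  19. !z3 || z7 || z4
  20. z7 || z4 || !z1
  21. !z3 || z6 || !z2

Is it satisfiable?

Branch on z3: set z3 = true.
Branch on z4: set z4 = true.
Branch on z1: set z1 = true.
Branch on z7: set z7 = false.
Branch on z2: set z2 = false.
(!z6) alone gives z6 = false.
No clause remains; z5 is free.
A satisfying assignment: z1: true; z2: false; z3: true; z4: true; z5: true; z6: false; z7: false.

Yes, satisfiable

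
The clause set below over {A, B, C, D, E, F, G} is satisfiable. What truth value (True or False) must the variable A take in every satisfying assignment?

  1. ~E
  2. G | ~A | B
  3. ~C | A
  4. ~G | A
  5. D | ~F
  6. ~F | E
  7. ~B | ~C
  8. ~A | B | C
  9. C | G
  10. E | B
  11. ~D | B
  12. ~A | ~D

Suppose A = 0.
From the singleton clause (~E), E = 0.
From the singleton clause (~C), C = 0.
From the singleton clause (~G), G = 0.
But (G) is also a unit clause — contradiction.
So every satisfying assignment has A = True.

True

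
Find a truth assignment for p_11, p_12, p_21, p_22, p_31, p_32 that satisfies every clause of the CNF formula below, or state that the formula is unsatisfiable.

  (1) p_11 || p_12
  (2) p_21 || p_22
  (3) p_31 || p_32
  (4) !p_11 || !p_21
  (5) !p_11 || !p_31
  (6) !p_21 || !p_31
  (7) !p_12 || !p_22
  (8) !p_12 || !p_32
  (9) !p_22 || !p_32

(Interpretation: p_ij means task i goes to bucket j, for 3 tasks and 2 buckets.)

Suppose p_11 = true.
(!p_21) alone gives p_21 = false.
(p_22) alone gives p_22 = true.
(!p_31) alone gives p_31 = false.
(p_32) alone gives p_32 = true.
That conflicts with the unit clause (!p_32).
That branch fails; take p_11 = false instead.
(p_12) alone gives p_12 = true.
(!p_22) alone gives p_22 = false.
(p_21) alone gives p_21 = true.
(!p_31) alone gives p_31 = false.
(p_32) alone gives p_32 = true.
That conflicts with the unit clause (!p_32).
Neither p_11 = true nor p_11 = false works.

UNSATISFIABLE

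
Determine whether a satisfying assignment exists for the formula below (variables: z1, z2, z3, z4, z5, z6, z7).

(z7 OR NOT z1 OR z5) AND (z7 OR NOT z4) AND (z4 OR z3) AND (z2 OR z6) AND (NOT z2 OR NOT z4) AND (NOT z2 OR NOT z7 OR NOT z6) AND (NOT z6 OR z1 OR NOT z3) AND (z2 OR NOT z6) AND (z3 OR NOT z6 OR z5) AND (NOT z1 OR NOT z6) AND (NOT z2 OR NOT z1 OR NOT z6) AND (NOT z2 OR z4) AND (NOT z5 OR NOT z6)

No, unsatisfiable

Branch on z7: set z7 = true.
Branch on z4: set z4 = true.
From the singleton clause (NOT z2), z2 = false.
From the singleton clause (z6), z6 = true.
But (NOT z6) is also a unit clause — contradiction.
So z4 must be the other value — set z4 = false.
From the singleton clause (z3), z3 = true.
From the singleton clause (NOT z2), z2 = false.
From the singleton clause (z6), z6 = true.
But (NOT z6) is also a unit clause — contradiction.
Either choice for z4 ends in contradiction.
So z7 must be the other value — set z7 = false.
From the singleton clause (NOT z4), z4 = false.
From the singleton clause (z3), z3 = true.
From the singleton clause (NOT z2), z2 = false.
From the singleton clause (z6), z6 = true.
But (NOT z6) is also a unit clause — contradiction.
Either choice for z7 ends in contradiction.
No assignment satisfies every clause.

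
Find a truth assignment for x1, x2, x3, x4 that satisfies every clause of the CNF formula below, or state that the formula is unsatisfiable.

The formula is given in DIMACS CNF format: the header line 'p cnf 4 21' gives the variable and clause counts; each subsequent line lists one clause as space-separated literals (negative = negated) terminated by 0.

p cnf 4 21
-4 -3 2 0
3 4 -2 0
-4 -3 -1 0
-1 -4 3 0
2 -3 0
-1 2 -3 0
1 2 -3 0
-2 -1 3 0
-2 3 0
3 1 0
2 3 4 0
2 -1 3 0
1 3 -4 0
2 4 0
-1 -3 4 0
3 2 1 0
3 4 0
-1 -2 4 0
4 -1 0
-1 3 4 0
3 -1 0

x1 ↦ False, x2 ↦ True, x3 ↦ True, x4 ↦ False

Branch on x2: set x2 = True.
Unit clause (x3) forces x3 = True.
Branch on x4: set x4 = False.
Unit clause (¬x1) forces x1 = False.
This assignment satisfies each clause.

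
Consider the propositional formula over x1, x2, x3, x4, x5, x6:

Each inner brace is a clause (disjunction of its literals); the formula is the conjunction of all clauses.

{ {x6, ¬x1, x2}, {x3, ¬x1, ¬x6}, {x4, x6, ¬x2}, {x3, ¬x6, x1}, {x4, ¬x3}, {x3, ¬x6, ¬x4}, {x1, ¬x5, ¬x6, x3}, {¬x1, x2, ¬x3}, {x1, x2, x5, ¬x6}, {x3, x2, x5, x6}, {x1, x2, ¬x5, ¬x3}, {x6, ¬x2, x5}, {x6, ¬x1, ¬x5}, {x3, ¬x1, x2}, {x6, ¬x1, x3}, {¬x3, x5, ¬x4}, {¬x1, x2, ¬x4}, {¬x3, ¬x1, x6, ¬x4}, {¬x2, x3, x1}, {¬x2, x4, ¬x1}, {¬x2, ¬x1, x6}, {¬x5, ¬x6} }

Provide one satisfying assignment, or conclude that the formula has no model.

x1: False, x2: True, x3: True, x4: True, x5: True, x6: False

Case x4 = True:
Case x3 = True:
The clause (x5) is unit, so x5 = True.
The clause (¬x6) is unit, so x6 = False.
The clause (¬x1) is unit, so x1 = False.
The clause (x2) is unit, so x2 = True.
All clauses are satisfied.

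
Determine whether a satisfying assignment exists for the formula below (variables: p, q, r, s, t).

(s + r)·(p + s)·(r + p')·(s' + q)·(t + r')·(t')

Unit clause (t') forces t = 0.
Unit clause (r') forces r = 0.
Unit clause (s) forces s = 1.
Unit clause (p') forces p = 0.
Unit clause (q) forces q = 1.
All clauses are satisfied.
A satisfying assignment: p ↦ 0,  q ↦ 1,  r ↦ 0,  s ↦ 1,  t ↦ 0.

Satisfiable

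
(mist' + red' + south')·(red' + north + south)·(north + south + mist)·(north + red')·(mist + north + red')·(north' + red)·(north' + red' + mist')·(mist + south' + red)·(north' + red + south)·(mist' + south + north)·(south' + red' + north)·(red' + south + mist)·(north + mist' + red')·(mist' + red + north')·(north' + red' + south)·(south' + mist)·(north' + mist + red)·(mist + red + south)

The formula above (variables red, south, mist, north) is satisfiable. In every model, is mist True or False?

Suppose mist = 0.
The clause (south') is unit, so south = 0.
The clause (north) is unit, so north = 1.
The clause (red) is unit, so red = 1.
Now (red') is unsatisfied and unit — conflict.
So every satisfying assignment has mist = True.

True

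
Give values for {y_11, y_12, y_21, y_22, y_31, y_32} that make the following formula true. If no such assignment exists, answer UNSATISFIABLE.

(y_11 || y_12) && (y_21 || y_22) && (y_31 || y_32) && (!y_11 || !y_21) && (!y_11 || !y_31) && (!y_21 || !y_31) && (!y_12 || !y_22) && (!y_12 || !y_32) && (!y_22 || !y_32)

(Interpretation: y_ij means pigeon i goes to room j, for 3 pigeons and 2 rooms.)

UNSATISFIABLE

Try y_11 = true.
The clause (!y_21) is unit, so y_21 = false.
The clause (y_22) is unit, so y_22 = true.
The clause (!y_31) is unit, so y_31 = false.
The clause (y_32) is unit, so y_32 = true.
Now (!y_32) is unsatisfied and unit — conflict.
Backtrack on y_11: now try y_11 = false.
The clause (y_12) is unit, so y_12 = true.
The clause (!y_22) is unit, so y_22 = false.
The clause (y_21) is unit, so y_21 = true.
The clause (!y_31) is unit, so y_31 = false.
The clause (y_32) is unit, so y_32 = true.
Now (!y_32) is unsatisfied and unit — conflict.
Both values of y_11 lead to a conflict.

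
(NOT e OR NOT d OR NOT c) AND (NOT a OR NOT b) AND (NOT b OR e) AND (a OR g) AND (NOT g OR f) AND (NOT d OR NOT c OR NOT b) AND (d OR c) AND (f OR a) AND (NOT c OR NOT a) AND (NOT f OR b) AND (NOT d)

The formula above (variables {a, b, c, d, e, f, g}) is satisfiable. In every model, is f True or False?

True

Suppose f = false.
The clause (NOT g) is unit, so g = false.
The clause (a) is unit, so a = true.
The clause (NOT b) is unit, so b = false.
The clause (NOT c) is unit, so c = false.
The clause (d) is unit, so d = true.
But (NOT d) is also a unit clause — contradiction.
So every satisfying assignment has f = True.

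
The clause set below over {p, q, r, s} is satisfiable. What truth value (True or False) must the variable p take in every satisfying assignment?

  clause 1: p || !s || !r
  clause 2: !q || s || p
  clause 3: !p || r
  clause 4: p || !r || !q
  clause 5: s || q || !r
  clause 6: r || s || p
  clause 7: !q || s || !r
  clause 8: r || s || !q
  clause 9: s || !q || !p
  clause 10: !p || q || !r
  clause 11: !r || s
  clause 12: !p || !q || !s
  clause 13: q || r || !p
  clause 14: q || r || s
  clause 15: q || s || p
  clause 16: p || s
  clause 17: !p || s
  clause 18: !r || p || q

False

Suppose p = true.
From the singleton clause (r), r = true.
From the singleton clause (q), q = true.
From the singleton clause (s), s = true.
But (!s) is also a unit clause — contradiction.
So every satisfying assignment has p = False.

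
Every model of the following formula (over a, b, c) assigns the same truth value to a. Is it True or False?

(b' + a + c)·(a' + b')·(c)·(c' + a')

False

Suppose a = 1.
(b') alone gives b = 0.
(c) alone gives c = 1.
Now (c') is unsatisfied and unit — conflict.
So every satisfying assignment has a = False.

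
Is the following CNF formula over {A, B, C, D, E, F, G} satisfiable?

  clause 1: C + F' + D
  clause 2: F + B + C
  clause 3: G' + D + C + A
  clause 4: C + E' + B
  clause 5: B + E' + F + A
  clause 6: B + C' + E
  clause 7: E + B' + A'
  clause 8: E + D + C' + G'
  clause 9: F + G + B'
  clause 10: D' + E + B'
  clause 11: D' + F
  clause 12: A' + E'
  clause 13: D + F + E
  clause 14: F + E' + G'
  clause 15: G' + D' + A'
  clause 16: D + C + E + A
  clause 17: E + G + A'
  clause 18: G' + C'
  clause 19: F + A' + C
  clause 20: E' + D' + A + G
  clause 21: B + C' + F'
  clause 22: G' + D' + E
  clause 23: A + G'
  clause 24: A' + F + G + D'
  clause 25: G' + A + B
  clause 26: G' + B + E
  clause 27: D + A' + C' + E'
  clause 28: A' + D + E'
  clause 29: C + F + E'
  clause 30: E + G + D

Suppose D = 1.
The clause (F) is unit, so F = 1.
Suppose E = 0.
The clause (B') is unit, so B = 0.
The clause (C') is unit, so C = 0.
The clause (G') is unit, so G = 0.
The clause (A') is unit, so A = 0.
Every clause now holds.
A satisfying assignment: A=0, B=0, C=0, D=1, E=0, F=1, G=0.

Yes, satisfiable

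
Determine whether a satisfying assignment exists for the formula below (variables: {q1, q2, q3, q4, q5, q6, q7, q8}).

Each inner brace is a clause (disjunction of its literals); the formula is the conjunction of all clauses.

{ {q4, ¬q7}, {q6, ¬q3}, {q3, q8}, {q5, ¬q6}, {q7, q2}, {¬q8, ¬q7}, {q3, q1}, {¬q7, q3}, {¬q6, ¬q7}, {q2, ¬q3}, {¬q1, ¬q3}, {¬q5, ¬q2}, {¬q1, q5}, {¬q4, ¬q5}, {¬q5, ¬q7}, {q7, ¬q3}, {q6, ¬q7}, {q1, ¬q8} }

Branch on q4: set q4 = True.
(¬q5) alone gives q5 = False.
(¬q6) alone gives q6 = False.
(¬q3) alone gives q3 = False.
(q8) alone gives q8 = True.
(¬q7) alone gives q7 = False.
(q2) alone gives q2 = True.
(q1) alone gives q1 = True.
But (¬q1) is also a unit clause — contradiction.
So q4 must be the other value — set q4 = False.
(¬q7) alone gives q7 = False.
(q2) alone gives q2 = True.
(¬q5) alone gives q5 = False.
(¬q6) alone gives q6 = False.
(¬q3) alone gives q3 = False.
(q8) alone gives q8 = True.
(q1) alone gives q1 = True.
But (¬q1) is also a unit clause — contradiction.
Either choice for q4 ends in contradiction.
No assignment satisfies every clause.

No, unsatisfiable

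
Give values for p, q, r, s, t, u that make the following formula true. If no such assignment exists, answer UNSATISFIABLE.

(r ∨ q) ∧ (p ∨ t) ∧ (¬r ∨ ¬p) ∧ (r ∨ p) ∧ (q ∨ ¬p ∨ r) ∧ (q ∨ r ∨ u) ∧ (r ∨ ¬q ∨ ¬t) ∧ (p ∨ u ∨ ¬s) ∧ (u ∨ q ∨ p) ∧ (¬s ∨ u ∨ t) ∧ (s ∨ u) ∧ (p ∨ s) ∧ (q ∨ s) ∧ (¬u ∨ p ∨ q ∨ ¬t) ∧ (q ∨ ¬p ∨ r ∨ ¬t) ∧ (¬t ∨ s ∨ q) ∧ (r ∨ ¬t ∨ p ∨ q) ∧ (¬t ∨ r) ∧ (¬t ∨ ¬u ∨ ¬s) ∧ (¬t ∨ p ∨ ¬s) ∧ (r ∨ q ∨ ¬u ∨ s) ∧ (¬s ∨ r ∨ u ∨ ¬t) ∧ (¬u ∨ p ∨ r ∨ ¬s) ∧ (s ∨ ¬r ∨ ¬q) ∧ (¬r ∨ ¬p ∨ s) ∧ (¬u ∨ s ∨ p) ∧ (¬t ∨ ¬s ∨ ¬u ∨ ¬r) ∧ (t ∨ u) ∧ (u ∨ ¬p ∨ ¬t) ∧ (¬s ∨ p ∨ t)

Suppose r = False.
Unit clause (q) forces q = True.
Unit clause (p) forces p = True.
Unit clause (¬t) forces t = False.
Unit clause (u) forces u = True.
No clause remains; s is free.

p=True, q=True, r=False, s=True, t=False, u=True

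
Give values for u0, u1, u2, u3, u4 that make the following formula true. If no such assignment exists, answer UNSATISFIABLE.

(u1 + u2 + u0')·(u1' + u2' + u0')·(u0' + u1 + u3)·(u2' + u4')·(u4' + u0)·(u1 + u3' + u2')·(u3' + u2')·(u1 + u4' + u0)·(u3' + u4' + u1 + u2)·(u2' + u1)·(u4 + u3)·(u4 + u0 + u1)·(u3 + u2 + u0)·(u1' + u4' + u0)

Try u2 = 0.
Try u1 = 1.
Try u4 = 0.
(u3) alone gives u3 = 1.
Every clause is now satisfied; u0 is unconstrained.

u0: 1; u1: 1; u2: 0; u3: 1; u4: 0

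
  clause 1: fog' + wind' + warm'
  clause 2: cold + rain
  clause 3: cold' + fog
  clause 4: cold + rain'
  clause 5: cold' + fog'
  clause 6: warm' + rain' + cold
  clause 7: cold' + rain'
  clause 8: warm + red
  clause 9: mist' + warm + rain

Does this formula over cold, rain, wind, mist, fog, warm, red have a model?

Case cold = 1:
The clause (fog) is unit, so fog = 1.
That conflicts with the unit clause (fog').
So cold must be the other value — set cold = 0.
The clause (rain) is unit, so rain = 1.
That conflicts with the unit clause (rain').
Neither cold = 1 nor cold = 0 works.
No assignment satisfies every clause.

No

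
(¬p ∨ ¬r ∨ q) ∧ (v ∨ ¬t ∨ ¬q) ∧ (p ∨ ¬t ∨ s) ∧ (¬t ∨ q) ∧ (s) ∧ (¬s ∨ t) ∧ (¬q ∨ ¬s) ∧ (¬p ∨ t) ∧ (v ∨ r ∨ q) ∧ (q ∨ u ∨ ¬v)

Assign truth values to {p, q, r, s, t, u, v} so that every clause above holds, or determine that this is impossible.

The clause (s) is unit, so s = True.
The clause (t) is unit, so t = True.
The clause (q) is unit, so q = True.
That conflicts with the unit clause (¬q).

UNSATISFIABLE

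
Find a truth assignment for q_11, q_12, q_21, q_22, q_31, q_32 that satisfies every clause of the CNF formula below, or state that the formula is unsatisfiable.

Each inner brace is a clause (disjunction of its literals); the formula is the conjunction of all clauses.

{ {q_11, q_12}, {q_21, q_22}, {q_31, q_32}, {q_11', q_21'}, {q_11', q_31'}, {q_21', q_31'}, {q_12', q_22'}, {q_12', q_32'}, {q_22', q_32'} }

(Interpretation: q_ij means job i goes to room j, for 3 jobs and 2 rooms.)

UNSATISFIABLE

Case q_11 = 1:
From the singleton clause (q_21'), q_21 = 0.
From the singleton clause (q_22), q_22 = 1.
From the singleton clause (q_31'), q_31 = 0.
From the singleton clause (q_32), q_32 = 1.
That conflicts with the unit clause (q_32').
So q_11 must be the other value — set q_11 = 0.
From the singleton clause (q_12), q_12 = 1.
From the singleton clause (q_22'), q_22 = 0.
From the singleton clause (q_21), q_21 = 1.
From the singleton clause (q_31'), q_31 = 0.
From the singleton clause (q_32), q_32 = 1.
That conflicts with the unit clause (q_32').
Neither q_11 = 1 nor q_11 = 0 works.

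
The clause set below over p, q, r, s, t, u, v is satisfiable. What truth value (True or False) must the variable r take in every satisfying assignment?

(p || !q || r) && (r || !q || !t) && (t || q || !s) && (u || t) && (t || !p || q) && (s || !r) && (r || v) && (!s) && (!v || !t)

False

Suppose r = true.
Unit clause (s) forces s = true.
Now (!s) is unsatisfied and unit — conflict.
So every satisfying assignment has r = False.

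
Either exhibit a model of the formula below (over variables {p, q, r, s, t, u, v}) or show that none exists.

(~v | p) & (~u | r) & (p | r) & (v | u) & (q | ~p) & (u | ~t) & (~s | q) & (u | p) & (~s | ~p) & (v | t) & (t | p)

p: 0,  q: 0,  r: 1,  s: 0,  t: 1,  u: 1,  v: 0

Case v = 0:
From the singleton clause (u), u = 1.
From the singleton clause (r), r = 1.
From the singleton clause (t), t = 1.
Case q = 0:
From the singleton clause (~p), p = 0.
From the singleton clause (~s), s = 0.
All clauses are satisfied.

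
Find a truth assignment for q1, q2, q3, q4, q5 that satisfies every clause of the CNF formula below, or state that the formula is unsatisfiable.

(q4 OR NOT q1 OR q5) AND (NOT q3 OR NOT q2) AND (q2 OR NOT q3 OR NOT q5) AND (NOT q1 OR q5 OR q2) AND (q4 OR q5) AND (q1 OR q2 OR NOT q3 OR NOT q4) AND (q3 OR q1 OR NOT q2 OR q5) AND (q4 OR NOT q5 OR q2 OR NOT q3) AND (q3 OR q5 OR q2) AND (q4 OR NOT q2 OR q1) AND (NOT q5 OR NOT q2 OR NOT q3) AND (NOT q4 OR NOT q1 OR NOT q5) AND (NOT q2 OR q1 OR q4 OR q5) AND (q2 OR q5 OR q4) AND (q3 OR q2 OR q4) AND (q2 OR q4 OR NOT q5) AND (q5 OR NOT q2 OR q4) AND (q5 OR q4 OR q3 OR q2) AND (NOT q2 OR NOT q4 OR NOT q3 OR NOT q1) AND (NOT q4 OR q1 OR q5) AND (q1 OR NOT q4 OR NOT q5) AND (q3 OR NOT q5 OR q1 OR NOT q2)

q1=true, q2=true, q3=false, q4=true, q5=false

Try q3 = false.
Try q4 = true.
Try q5 = false.
From the singleton clause (q2), q2 = true.
From the singleton clause (q1), q1 = true.
Every clause now holds.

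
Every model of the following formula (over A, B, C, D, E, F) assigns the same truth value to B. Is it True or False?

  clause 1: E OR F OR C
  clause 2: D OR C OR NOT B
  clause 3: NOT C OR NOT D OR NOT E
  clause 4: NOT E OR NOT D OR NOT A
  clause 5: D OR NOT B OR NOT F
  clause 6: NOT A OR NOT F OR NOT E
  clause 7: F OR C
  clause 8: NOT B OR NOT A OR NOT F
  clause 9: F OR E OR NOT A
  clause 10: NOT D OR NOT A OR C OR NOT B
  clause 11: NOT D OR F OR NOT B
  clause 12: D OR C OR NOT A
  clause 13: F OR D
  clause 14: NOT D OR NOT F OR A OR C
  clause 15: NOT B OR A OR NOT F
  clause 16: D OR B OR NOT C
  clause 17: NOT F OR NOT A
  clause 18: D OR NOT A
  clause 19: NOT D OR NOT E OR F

Suppose B = true.
Branch on D: set D = true.
(F) alone gives F = true.
(NOT A) alone gives A = false.
Now (A) is unsatisfied and unit — conflict.
So D must be the other value — set D = false.
(C) alone gives C = true.
(NOT F) alone gives F = false.
Now (F) is unsatisfied and unit — conflict.
Neither D = true nor D = false works.
So every satisfying assignment has B = False.

False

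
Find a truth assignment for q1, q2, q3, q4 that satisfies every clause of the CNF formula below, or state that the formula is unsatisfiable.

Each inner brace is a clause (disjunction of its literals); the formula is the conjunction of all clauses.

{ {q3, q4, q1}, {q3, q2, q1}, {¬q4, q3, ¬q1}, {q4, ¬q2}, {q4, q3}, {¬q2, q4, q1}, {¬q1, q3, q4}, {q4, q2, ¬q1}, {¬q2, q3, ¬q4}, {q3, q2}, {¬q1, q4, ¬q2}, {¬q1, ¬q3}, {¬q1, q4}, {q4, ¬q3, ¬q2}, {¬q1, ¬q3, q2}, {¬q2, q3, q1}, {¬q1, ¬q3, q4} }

Case q4 = False:
Unit clause (¬q2) forces q2 = False.
Unit clause (q3) forces q3 = True.
Unit clause (¬q1) forces q1 = False.
All clauses are satisfied.

q1: False,  q2: False,  q3: True,  q4: False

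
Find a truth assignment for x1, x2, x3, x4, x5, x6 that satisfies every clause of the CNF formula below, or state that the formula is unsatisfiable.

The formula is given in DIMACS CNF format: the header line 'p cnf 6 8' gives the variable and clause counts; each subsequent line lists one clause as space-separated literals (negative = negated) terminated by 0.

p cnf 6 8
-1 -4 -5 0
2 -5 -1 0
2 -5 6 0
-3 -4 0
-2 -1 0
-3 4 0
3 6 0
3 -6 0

UNSATISFIABLE

Try x3 = False.
(x6) alone gives x6 = True.
But (¬x6) is also a unit clause — contradiction.
Undo x3 and try x3 = True.
(¬x4) alone gives x4 = False.
But (x4) is also a unit clause — contradiction.
Either choice for x3 ends in contradiction.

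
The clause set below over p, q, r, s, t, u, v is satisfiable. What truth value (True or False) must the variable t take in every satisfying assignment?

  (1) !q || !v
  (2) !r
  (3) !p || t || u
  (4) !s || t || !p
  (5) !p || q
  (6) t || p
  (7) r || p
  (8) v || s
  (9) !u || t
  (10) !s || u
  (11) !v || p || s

Suppose t = false.
The clause (!r) is unit, so r = false.
The clause (p) is unit, so p = true.
The clause (u) is unit, so u = true.
Now (!u) is unsatisfied and unit — conflict.
So every satisfying assignment has t = True.

True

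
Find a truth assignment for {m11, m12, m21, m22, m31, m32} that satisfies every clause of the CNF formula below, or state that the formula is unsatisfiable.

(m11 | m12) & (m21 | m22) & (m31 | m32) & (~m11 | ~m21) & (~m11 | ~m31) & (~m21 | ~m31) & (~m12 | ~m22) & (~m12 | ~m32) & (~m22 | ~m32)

UNSATISFIABLE

Case m11 = 1:
From the singleton clause (~m21), m21 = 0.
From the singleton clause (m22), m22 = 1.
From the singleton clause (~m31), m31 = 0.
From the singleton clause (m32), m32 = 1.
Now (~m32) is unsatisfied and unit — conflict.
Backtrack on m11: now try m11 = 0.
From the singleton clause (m12), m12 = 1.
From the singleton clause (~m22), m22 = 0.
From the singleton clause (m21), m21 = 1.
From the singleton clause (~m31), m31 = 0.
From the singleton clause (m32), m32 = 1.
Now (~m32) is unsatisfied and unit — conflict.
Either choice for m11 ends in contradiction.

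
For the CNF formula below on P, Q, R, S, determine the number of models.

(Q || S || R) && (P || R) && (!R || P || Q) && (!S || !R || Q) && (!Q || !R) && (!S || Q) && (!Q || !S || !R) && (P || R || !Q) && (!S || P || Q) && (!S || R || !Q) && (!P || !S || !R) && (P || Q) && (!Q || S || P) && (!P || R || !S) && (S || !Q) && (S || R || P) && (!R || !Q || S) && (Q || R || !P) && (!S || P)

1

There are 2^4 = 16 truth assignments over (P, Q, R, S).
Check each against the 19 clauses (columns in the order P, Q, R, S):
  F F F F  ✗ fails (Q || S || R)
  F F F T  ✗ fails (P || R)
  F F T F  ✗ fails (!R || P || Q)
  F F T T  ✗ fails (!R || P || Q)
  F T F F  ✗ fails (P || R)
  F T F T  ✗ fails (P || R)
  F T T F  ✗ fails (!Q || !R)
  F T T T  ✗ fails (!Q || !R)
  T F F F  ✗ fails (Q || S || R)
  T F F T  ✗ fails (!S || Q)
  T F T F  ✓ satisfies all
  T F T T  ✗ fails (!S || !R || Q)
  T T F F  ✗ fails (S || !Q)
  T T F T  ✗ fails (!S || R || !Q)
  T T T F  ✗ fails (!Q || !R)
  T T T T  ✗ fails (!Q || !R)
1 of the 16 rows is a model.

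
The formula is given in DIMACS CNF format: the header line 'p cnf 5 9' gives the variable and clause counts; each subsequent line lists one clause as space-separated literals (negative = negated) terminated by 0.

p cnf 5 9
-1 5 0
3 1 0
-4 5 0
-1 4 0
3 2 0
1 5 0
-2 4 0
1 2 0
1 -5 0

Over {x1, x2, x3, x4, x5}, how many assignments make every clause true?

3

There are 2^5 = 32 truth assignments over (x1, x2, x3, x4, x5).
Split on x5. With x5 = True, the clauses containing x5 are satisfied and ¬x5 drops from the rest; 3 of the 2^4 = 16 assignments to the other variables satisfy what remains.
With x5 = False, by the same count on the reduced clause set, 0 assignments work.
(One model: x1=T, x2=F, x3=T, x4=T, x5=T.)
Total: 3 + 0 = 3.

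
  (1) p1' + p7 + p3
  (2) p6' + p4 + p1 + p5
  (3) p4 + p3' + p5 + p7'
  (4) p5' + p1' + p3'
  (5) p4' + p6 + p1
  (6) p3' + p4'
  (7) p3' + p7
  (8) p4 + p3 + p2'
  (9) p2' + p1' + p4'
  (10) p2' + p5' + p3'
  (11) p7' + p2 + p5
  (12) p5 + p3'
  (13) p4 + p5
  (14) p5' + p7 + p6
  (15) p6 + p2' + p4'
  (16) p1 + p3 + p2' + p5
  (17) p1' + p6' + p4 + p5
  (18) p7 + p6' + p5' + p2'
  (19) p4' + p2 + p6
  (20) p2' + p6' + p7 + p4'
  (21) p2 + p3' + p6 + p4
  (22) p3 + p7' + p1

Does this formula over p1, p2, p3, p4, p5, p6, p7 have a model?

Yes

Branch on p3: set p3 = 0.
Branch on p1: set p1 = 1.
The clause (p7) is unit, so p7 = 1.
Branch on p4: set p4 = 0.
The clause (p2') is unit, so p2 = 0.
The clause (p5) is unit, so p5 = 1.
All clauses hold; p6 can take either value.
A satisfying assignment: p1: 1,  p2: 0,  p3: 0,  p4: 0,  p5: 1,  p6: 0,  p7: 1.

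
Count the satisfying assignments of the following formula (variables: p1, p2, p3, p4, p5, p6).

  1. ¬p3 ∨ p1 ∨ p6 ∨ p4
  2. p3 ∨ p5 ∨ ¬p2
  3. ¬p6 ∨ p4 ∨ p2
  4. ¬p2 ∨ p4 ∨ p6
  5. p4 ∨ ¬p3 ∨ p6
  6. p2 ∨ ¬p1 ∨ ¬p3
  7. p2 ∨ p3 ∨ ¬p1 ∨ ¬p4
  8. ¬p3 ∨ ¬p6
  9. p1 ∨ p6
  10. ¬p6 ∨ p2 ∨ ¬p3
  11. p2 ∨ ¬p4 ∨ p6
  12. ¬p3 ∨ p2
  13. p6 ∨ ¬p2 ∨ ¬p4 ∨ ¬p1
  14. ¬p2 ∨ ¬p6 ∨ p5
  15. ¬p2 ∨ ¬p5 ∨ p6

There are 2^6 = 64 truth assignments over (p1, p2, p3, p4, p5, p6).
Split on p5. With p5 = True, the clauses containing p5 are satisfied and ¬p5 drops from the rest; 6 of the 2^5 = 32 assignments to the other variables satisfy what remains.
With p5 = False, by the same count on the reduced clause set, 2 assignments work.
(One model: p1=F, p2=F, p3=F, p4=T, p5=F, p6=T.)
Total: 6 + 2 = 8.

8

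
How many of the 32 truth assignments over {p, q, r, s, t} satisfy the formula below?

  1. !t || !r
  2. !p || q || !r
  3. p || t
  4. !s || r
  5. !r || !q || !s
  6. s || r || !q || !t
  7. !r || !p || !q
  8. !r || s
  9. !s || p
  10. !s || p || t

There are 2^5 = 32 truth assignments over (p, q, r, s, t).
Split on t. With t = true, the clauses containing t are satisfied and !t drops from the rest; 2 of the 2^4 = 16 assignments to the other variables satisfy what remains.
With t = false, by the same count on the reduced clause set, 2 assignments work.
Total: 2 + 2 = 4.

4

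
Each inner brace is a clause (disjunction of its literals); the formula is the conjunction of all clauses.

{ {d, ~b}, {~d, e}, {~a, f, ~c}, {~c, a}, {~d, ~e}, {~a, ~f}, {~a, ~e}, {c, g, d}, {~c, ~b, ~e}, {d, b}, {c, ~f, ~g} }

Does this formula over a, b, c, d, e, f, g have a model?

Suppose d = 1.
(e) alone gives e = 1.
That conflicts with the unit clause (~e).
Backtrack on d: now try d = 0.
(~b) alone gives b = 0.
That conflicts with the unit clause (b).
Both values of d lead to a conflict.
No assignment satisfies every clause.

Unsatisfiable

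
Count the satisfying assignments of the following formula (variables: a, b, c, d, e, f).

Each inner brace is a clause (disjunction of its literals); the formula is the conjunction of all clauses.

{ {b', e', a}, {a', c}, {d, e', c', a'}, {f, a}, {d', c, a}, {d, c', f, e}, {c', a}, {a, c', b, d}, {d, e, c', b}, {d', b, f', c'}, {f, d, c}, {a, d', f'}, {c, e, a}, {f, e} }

There are 2^6 = 64 truth assignments over (a, b, c, d, e, f).
Split on c. With c = 1, the clauses containing c are satisfied and c' drops from the rest; 5 of the 2^5 = 32 assignments to the other variables satisfy what remains.
With c = 0, by the same count on the reduced clause set, 1 assignment works.
Total: 5 + 1 = 6.

6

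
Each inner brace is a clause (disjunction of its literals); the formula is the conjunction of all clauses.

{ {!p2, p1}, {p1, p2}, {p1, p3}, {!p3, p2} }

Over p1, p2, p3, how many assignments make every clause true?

3

There are 2^3 = 8 truth assignments over (p1, p2, p3).
Check each against the 4 clauses (columns in the order p1, p2, p3):
  F F F  ✗ fails (p1 || p2)
  F F T  ✗ fails (p1 || p2)
  F T F  ✗ fails (!p2 || p1)
  F T T  ✗ fails (!p2 || p1)
  T F F  ✓ satisfies all
  T F T  ✗ fails (!p3 || p2)
  T T F  ✓ satisfies all
  T T T  ✓ satisfies all
3 of the 8 rows are models.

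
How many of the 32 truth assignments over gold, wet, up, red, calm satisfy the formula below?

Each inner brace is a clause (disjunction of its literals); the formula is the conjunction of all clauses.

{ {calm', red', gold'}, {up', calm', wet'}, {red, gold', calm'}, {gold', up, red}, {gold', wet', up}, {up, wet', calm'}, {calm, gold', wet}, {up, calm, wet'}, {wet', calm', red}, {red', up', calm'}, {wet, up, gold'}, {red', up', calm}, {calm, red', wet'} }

8

There are 2^5 = 32 truth assignments over (gold, wet, up, red, calm).
Split on red. With red = 1, the clauses containing red are satisfied and red' drops from the rest; 2 of the 2^4 = 16 assignments to the other variables satisfy what remains.
With red = 0, by the same count on the reduced clause set, 6 assignments work.
Total: 2 + 6 = 8.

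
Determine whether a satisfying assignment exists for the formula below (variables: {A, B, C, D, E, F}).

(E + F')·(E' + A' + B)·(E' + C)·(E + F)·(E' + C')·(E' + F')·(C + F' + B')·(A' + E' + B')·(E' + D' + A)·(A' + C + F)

Branch on E: set E = 1.
From the singleton clause (C), C = 1.
That conflicts with the unit clause (C').
Undo E and try E = 0.
From the singleton clause (F'), F = 0.
That conflicts with the unit clause (F).
Neither E = 1 nor E = 0 works.
No assignment satisfies every clause.

Unsatisfiable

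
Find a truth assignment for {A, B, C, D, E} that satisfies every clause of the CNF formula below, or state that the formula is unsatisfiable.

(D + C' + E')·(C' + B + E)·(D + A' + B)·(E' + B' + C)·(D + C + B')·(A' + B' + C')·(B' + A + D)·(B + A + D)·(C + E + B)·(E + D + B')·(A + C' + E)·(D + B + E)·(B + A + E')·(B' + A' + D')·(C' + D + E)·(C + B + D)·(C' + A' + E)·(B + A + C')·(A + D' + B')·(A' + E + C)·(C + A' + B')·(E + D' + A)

Suppose D = 1.
Suppose B = 0.
Suppose C = 0.
From the singleton clause (E), E = 1.
From the singleton clause (A), A = 1.
All clauses are satisfied.

A ↦ 1,  B ↦ 0,  C ↦ 0,  D ↦ 1,  E ↦ 1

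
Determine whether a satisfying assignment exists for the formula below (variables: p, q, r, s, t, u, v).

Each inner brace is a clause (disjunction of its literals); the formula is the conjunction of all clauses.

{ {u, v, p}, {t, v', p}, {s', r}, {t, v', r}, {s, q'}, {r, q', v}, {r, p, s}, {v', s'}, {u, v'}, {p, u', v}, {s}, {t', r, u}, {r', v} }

Unit clause (s) forces s = 1.
Unit clause (r) forces r = 1.
Unit clause (v') forces v = 0.
That conflicts with the unit clause (v).
No assignment satisfies every clause.

No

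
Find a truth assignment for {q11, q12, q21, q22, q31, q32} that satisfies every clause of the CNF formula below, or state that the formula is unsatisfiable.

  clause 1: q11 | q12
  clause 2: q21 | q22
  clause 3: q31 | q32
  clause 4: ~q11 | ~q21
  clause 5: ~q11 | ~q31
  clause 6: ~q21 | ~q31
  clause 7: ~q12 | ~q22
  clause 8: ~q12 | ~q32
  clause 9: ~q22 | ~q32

Case q11 = 1:
The clause (~q21) is unit, so q21 = 0.
The clause (q22) is unit, so q22 = 1.
The clause (~q31) is unit, so q31 = 0.
The clause (q32) is unit, so q32 = 1.
But (~q32) is also a unit clause — contradiction.
Undo q11 and try q11 = 0.
The clause (q12) is unit, so q12 = 1.
The clause (~q22) is unit, so q22 = 0.
The clause (q21) is unit, so q21 = 1.
The clause (~q31) is unit, so q31 = 0.
The clause (q32) is unit, so q32 = 1.
But (~q32) is also a unit clause — contradiction.
Both values of q11 lead to a conflict.

UNSATISFIABLE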